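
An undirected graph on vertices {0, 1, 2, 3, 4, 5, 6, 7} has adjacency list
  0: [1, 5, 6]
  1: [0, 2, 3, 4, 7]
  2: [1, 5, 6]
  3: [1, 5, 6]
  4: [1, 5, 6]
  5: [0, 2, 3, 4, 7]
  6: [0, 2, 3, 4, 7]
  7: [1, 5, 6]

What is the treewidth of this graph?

3

A width-3 tree decomposition is:
Bags: B1 = {1, 3, 5, 6}  B2 = {1, 5, 6, 7}  B3 = {1, 4, 5, 6}  B4 = {1, 2, 5, 6}  B5 = {0, 1, 5, 6}
Tree: B1–B2, B2–B3, B3–B4, B4–B5
Every bag has size at most 4, so the width is 4 − 1 = 3 and tw(G) ≤ 3. For the lower bound: the 4 vertex sets {1,3}, {5,7}, {6}, {4} are disjoint, each induces a connected subgraph, and every pair is joined by at least one edge of G. Contracting each set to a single vertex therefore yields K_{4} as a minor, and since treewidth is minor-monotone, tw(G) ≥ tw(K_{4}) = 3. Therefore the treewidth is 3.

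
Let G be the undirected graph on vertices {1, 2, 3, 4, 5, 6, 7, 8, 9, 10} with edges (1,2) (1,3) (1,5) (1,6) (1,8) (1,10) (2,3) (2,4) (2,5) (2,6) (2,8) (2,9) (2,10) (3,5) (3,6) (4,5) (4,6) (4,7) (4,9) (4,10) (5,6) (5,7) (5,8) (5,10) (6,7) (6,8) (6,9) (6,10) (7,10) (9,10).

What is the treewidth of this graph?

A width-4 tree decomposition is:
Bags: B1 = {1, 2, 5, 6, 10}  B2 = {2, 4, 5, 6, 10}  B3 = {4, 5, 6, 7, 10}  B4 = {1, 2, 5, 6, 8}  B5 = {2, 4, 6, 9, 10}  B6 = {1, 2, 3, 5, 6}
Tree: B1–B2, B2–B3, B1–B4, B2–B5, B4–B6
Every bag has size at most 5, so the width is 5 − 1 = 4 and tw(G) ≤ 4. Conversely, {2, 4, 6, 9, 10} is a clique of size 5, and the vertices of any clique must share a bag in every tree decomposition; so some bag has ≥ 5 vertices and tw(G) ≥ 4. The upper and lower bounds meet at 4, so that is the treewidth.

4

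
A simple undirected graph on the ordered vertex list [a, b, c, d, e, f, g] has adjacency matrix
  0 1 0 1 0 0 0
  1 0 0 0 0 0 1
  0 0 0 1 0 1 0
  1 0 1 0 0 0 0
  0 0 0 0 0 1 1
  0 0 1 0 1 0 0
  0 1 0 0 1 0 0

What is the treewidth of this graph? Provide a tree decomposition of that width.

Every bag has size at most 3, so the width is 3 − 1 = 2 and tw(G) ≤ 2. Since g–b–a–d–c–f–e–g is a cycle in G, G is not acyclic. Forests are exactly the graphs of treewidth ≤ 1, so tw(G) ≥ 2. The upper and lower bounds meet at 2, so that is the treewidth.

Treewidth 2.
One optimal decomposition is:
Bags: B1 = {a, b, g}  B2 = {a, d, g}  B3 = {c, d, g}  B4 = {c, f, g}  B5 = {e, f, g}
Tree: B1–B2, B2–B3, B3–B4, B4–B5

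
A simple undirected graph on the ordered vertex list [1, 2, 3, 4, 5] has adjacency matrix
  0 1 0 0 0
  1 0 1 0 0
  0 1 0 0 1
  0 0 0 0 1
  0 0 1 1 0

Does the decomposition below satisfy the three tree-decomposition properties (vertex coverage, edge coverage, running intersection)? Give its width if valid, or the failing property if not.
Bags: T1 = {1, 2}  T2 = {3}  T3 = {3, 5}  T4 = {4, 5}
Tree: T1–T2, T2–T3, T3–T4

No — edge (2,3) lies in no bag.

A tree decomposition must satisfy three properties: every vertex lies in some bag; for every edge, both endpoints lie together in some bag; and for every vertex, the bags containing it form a connected subtree. Here edge (2,3) lies in no bag, so the decomposition is invalid.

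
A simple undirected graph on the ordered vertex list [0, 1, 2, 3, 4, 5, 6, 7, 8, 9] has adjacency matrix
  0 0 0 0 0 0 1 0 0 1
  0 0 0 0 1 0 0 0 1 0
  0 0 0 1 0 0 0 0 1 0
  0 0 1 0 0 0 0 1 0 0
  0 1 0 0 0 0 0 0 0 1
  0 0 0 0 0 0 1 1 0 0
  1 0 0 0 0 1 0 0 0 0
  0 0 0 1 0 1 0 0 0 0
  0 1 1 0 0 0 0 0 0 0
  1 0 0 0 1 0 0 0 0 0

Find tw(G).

2

A width-2 tree decomposition is:
Bags: B1 = {0, 4, 9}  B2 = {0, 4, 6}  B3 = {4, 5, 6}  B4 = {4, 5, 7}  B5 = {3, 4, 7}  B6 = {2, 3, 4}  B7 = {2, 4, 8}  B8 = {1, 4, 8}
Tree: B1–B2, B2–B3, B3–B4, B4–B5, B5–B6, B6–B7, B7–B8
Every bag has size at most 3, so the width is 3 − 1 = 2 and tw(G) ≤ 2. For the lower bound, G contains the cycle 4–9–0–6–5–7–3–2–8–1–4, so G is not a forest; only forests have treewidth ≤ 1, hence tw(G) ≥ 2. Hence tw(G) = 2 exactly.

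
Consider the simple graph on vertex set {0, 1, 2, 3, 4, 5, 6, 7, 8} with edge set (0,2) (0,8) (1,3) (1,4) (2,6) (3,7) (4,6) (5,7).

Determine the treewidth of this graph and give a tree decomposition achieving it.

The largest bag has 2 vertices, giving width 1; this decomposition certifies tw(G) ≤ 1. Any graph with an edge has treewidth ≥ 1, and G has the edge 8–0. Combining the bounds, tw(G) = 1.

Treewidth 1.
One optimal decomposition is:
Bags: B1 = {0, 8}  B2 = {0, 2}  B3 = {2, 6}  B4 = {4, 6}  B5 = {1, 4}  B6 = {1, 3}  B7 = {3, 7}  B8 = {5, 7}
Tree: B1–B2, B2–B3, B3–B4, B4–B5, B5–B6, B6–B7, B7–B8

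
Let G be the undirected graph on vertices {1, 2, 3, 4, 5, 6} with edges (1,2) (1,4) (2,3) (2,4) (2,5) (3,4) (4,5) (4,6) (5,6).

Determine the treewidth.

2

A width-2 tree decomposition is:
Bags: B1 = {1, 2, 4}  B2 = {2, 3, 4}  B3 = {2, 4, 5}  B4 = {4, 5, 6}
Tree: B1–B2, B2–B3, B3–B4
The largest bag has 3 vertices, giving width 2; this decomposition certifies tw(G) ≤ 2. On the other hand G contains the 3-clique {1, 2, 4}. A clique must lie in a single bag of any decomposition, so no decomposition can have width below 2. Combining the bounds, tw(G) = 2.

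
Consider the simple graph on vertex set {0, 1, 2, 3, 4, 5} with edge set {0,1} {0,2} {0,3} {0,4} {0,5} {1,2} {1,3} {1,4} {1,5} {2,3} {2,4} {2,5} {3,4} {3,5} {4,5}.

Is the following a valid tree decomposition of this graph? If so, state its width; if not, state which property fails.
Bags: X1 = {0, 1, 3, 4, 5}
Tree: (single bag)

No — vertex 2 appears in no bag.

A tree decomposition must satisfy three properties: every vertex lies in some bag; for every edge, both endpoints lie together in some bag; and for every vertex, the bags containing it form a connected subtree. Here vertex 2 appears in no bag, so the decomposition is invalid.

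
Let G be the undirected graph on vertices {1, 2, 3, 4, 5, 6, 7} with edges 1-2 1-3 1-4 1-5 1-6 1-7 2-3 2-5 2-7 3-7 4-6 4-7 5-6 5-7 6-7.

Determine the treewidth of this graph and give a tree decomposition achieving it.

Every bag has size at most 4, so the width is 4 − 1 = 3 and tw(G) ≤ 3. For the lower bound, the 4 vertices {1, 2, 3, 7} are pairwise adjacent, and any tree decomposition puts a clique entirely inside one bag — forcing width ≥ 3. Combining the bounds, tw(G) = 3.

Treewidth 3.
One such decomposition:
Bags: B1 = {1, 2, 5, 7}  B2 = {1, 5, 6, 7}  B3 = {1, 2, 3, 7}  B4 = {1, 4, 6, 7}
Tree: B1–B2, B1–B3, B2–B4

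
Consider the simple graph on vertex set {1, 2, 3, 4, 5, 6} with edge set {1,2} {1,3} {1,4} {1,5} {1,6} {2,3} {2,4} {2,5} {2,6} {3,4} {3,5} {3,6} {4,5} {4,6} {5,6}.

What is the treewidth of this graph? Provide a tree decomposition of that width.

Treewidth 5.
One optimal decomposition is:
Bags: B1 = {1, 2, 3, 4, 5, 6}
Tree: (single bag)

With just one bag of size 6, the width is 6 − 1 = 5, so tw(G) ≤ 5. On the other hand G contains the 6-clique {1, 2, 3, 4, 5, 6}. A clique must lie in a single bag of any decomposition, so no decomposition can have width below 5. Therefore the treewidth is 5.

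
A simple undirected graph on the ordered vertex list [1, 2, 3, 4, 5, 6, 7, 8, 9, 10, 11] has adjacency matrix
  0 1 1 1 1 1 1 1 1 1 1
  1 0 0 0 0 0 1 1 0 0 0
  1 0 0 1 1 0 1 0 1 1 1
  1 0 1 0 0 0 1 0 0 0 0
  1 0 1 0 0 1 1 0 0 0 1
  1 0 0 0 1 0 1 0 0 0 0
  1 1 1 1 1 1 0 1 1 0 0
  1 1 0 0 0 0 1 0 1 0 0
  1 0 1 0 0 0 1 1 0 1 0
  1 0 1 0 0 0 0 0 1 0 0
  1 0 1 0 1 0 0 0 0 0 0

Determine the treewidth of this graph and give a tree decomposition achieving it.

Every bag has size at most 4, so the width is 4 − 1 = 3 and tw(G) ≤ 3. Conversely, {1, 3, 9, 10} is a clique of size 4, and the vertices of any clique must share a bag in every tree decomposition; so some bag has ≥ 4 vertices and tw(G) ≥ 3. Therefore the treewidth is 3.

Treewidth 3.
Bags: B1 = {1, 3, 5, 7}  B2 = {1, 3, 4, 7}  B3 = {1, 3, 7, 9}  B4 = {1, 7, 8, 9}  B5 = {1, 2, 7, 8}  B6 = {1, 3, 9, 10}  B7 = {1, 3, 5, 11}  B8 = {1, 5, 6, 7}
Tree: B1–B2, B1–B3, B3–B4, B4–B5, B3–B6, B1–B7, B1–B8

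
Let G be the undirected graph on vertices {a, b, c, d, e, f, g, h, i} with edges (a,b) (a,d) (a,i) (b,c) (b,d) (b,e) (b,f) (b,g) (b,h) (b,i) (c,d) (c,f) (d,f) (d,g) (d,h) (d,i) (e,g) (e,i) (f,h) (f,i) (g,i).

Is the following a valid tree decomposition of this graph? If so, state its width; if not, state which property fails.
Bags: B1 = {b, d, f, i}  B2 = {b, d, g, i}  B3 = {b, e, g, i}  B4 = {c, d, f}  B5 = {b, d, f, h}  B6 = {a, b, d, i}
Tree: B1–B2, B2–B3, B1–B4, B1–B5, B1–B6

No — edge (b,c) lies in no bag.

A tree decomposition must satisfy three properties: every vertex lies in some bag; for every edge, both endpoints lie together in some bag; and for every vertex, the bags containing it form a connected subtree. Here edge (b,c) lies in no bag, so the decomposition is invalid.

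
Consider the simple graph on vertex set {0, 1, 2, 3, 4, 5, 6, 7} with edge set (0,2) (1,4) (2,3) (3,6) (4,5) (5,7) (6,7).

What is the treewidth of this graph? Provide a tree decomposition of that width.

The largest bag has 2 vertices, giving width 1; this decomposition certifies tw(G) ≤ 1. Any graph with an edge has treewidth ≥ 1, and G has the edge 0–2. Therefore the treewidth is 1.

Treewidth 1.
One optimal decomposition is:
Bags: B1 = {0, 2}  B2 = {2, 3}  B3 = {3, 6}  B4 = {6, 7}  B5 = {5, 7}  B6 = {4, 5}  B7 = {1, 4}
Tree: B1–B2, B2–B3, B3–B4, B4–B5, B5–B6, B6–B7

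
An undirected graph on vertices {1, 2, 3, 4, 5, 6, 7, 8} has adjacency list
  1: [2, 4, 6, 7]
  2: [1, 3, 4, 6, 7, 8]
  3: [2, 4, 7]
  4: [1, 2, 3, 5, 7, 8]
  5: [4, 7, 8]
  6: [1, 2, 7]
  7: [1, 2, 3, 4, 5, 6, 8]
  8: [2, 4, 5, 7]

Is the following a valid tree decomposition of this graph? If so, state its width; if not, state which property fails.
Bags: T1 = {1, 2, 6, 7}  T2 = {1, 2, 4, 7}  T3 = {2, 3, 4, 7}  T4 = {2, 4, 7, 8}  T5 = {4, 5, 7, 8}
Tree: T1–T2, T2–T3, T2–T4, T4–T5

Yes; width 3.

Checking the three conditions: (i) the bags cover all of {1, 2, 3, 4, 5, 6, 7, 8}; (ii) for each edge, some bag contains both endpoints; (iii) the bags containing any fixed vertex form a subtree. All hold, so the decomposition is valid with width 4 − 1 = 3.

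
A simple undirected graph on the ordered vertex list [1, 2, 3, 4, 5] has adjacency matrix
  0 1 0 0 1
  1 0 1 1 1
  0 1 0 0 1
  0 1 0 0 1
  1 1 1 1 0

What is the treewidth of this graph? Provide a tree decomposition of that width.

Treewidth 2.
Bags: B1 = {2, 3, 5}  B2 = {2, 4, 5}  B3 = {1, 2, 5}
Tree: B1–B2, B2–B3

The largest bag has 3 vertices, giving width 2; this decomposition certifies tw(G) ≤ 2. For the lower bound, the 3 vertices {1, 2, 5} are pairwise adjacent, and any tree decomposition puts a clique entirely inside one bag — forcing width ≥ 2. The upper and lower bounds meet at 2, so that is the treewidth.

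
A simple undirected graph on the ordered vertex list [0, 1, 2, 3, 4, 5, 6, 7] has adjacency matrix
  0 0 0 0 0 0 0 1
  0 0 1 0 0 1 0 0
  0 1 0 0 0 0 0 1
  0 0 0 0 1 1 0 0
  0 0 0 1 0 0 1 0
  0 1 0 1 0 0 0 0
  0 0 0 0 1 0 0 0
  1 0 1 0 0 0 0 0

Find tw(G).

A width-1 tree decomposition is:
Bags: B1 = {0, 7}  B2 = {2, 7}  B3 = {1, 2}  B4 = {1, 5}  B5 = {3, 5}  B6 = {3, 4}  B7 = {4, 6}
Tree: B1–B2, B2–B3, B3–B4, B4–B5, B5–B6, B6–B7
Each bag holds 2 vertices, so the decomposition has width 1, which upper-bounds the treewidth. Since G has at least one edge (e.g. 0–7), it is not an edgeless graph, so tw(G) ≥ 1. Combining the bounds, tw(G) = 1.

1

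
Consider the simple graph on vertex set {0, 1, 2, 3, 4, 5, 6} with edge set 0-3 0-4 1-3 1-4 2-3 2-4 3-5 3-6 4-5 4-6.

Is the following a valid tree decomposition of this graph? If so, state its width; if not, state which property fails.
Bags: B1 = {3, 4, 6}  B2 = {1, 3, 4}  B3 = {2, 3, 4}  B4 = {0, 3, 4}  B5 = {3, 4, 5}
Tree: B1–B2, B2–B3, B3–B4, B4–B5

Yes; width 2.

Every vertex of G appears in some bag (union = {0, 1, 2, 3, 4, 5, 6}); every edge is covered by a bag; and for each vertex v the set of bags containing v is connected in the bag tree. The decomposition is therefore valid. The largest bag has 3 vertices, so the width is 2.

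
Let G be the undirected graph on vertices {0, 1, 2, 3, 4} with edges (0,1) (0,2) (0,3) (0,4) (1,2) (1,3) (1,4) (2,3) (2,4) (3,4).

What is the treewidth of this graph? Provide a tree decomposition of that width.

With just one bag of size 5, the width is 5 − 1 = 4, so tw(G) ≤ 4. For the lower bound, the 5 vertices {0, 1, 2, 3, 4} are pairwise adjacent, and any tree decomposition puts a clique entirely inside one bag — forcing width ≥ 4. Therefore the treewidth is 4.

Treewidth 4.
One such decomposition:
Bags: B1 = {0, 1, 2, 3, 4}
Tree: (single bag)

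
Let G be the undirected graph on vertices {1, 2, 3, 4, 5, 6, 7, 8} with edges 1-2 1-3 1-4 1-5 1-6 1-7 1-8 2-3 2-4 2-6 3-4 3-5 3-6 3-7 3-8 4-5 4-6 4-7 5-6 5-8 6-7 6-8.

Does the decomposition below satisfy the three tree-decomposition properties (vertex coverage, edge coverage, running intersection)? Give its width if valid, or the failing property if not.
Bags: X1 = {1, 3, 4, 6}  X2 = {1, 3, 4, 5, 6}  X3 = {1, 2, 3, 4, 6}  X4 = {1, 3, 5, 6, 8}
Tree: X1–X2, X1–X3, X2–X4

No — vertex 7 appears in no bag.

A tree decomposition must satisfy three properties: every vertex lies in some bag; for every edge, both endpoints lie together in some bag; and for every vertex, the bags containing it form a connected subtree. Here vertex 7 appears in no bag, so the decomposition is invalid.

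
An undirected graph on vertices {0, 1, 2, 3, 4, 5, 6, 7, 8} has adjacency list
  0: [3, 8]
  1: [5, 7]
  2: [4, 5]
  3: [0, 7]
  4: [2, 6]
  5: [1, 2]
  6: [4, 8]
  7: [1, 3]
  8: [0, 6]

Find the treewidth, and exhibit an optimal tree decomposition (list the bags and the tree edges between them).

Every bag has size at most 3, so the width is 3 − 1 = 2 and tw(G) ≤ 2. The edges 1–5–2–4–6–8–0–3–7–1 form a cycle, so G is not a tree and its treewidth is at least 2. Combining the bounds, tw(G) = 2.

Treewidth 2.
One optimal decomposition is:
Bags: B1 = {1, 2, 5}  B2 = {1, 2, 4}  B3 = {1, 4, 6}  B4 = {1, 6, 8}  B5 = {0, 1, 8}  B6 = {0, 1, 3}  B7 = {1, 3, 7}
Tree: B1–B2, B2–B3, B3–B4, B4–B5, B5–B6, B6–B7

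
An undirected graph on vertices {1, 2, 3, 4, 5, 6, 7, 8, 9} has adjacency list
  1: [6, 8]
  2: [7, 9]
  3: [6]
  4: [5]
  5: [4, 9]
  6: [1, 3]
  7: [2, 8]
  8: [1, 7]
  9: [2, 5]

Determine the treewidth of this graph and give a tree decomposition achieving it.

Every bag has size at most 2, so the width is 2 − 1 = 1 and tw(G) ≤ 1. Since G has at least one edge (e.g. 3–6), it is not an edgeless graph, so tw(G) ≥ 1. The upper and lower bounds meet at 1, so that is the treewidth.

Treewidth 1.
Bags: B1 = {3, 6}  B2 = {1, 6}  B3 = {1, 8}  B4 = {7, 8}  B5 = {2, 7}  B6 = {2, 9}  B7 = {5, 9}  B8 = {4, 5}
Tree: B1–B2, B2–B3, B3–B4, B4–B5, B5–B6, B6–B7, B7–B8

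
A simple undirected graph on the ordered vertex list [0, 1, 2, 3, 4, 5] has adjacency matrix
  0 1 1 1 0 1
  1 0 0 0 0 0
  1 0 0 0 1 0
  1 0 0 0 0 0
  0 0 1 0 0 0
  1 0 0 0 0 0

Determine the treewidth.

1

A width-1 tree decomposition is:
Bags: B1 = {0, 2}  B2 = {0, 5}  B3 = {0, 3}  B4 = {2, 4}  B5 = {0, 1}
Tree: B1–B2, B2–B3, B1–B4, B3–B5
Every bag has size at most 2, so the width is 2 − 1 = 1 and tw(G) ≤ 1. G has an edge, so its treewidth is at least 1. Therefore the treewidth is 1.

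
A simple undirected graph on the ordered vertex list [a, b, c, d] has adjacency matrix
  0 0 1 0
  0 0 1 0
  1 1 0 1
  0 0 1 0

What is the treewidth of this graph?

1

A width-1 tree decomposition is:
Bags: B1 = {a, c}  B2 = {b, c}  B3 = {c, d}
Tree: B1–B2, B2–B3
The largest bag has 2 vertices, giving width 1; this decomposition certifies tw(G) ≤ 1. G has an edge, so its treewidth is at least 1. Combining the bounds, tw(G) = 1.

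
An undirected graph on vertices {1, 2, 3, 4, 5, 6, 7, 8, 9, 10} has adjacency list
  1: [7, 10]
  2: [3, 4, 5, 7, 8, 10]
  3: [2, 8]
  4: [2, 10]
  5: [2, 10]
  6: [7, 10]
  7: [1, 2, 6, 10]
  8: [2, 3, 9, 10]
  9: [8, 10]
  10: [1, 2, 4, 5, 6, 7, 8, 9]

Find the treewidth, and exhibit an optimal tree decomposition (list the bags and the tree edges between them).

Treewidth 2.
One optimal decomposition is:
Bags: B1 = {2, 8, 10}  B2 = {8, 9, 10}  B3 = {2, 7, 10}  B4 = {2, 5, 10}  B5 = {1, 7, 10}  B6 = {2, 3, 8}  B7 = {6, 7, 10}  B8 = {2, 4, 10}
Tree: B1–B2, B1–B3, B3–B4, B3–B5, B1–B6, B3–B7, B4–B8

The largest bag has 3 vertices, giving width 2; this decomposition certifies tw(G) ≤ 2. Conversely, {1, 7, 10} is a clique of size 3, and the vertices of any clique must share a bag in every tree decomposition; so some bag has ≥ 3 vertices and tw(G) ≥ 2. The upper and lower bounds meet at 2, so that is the treewidth.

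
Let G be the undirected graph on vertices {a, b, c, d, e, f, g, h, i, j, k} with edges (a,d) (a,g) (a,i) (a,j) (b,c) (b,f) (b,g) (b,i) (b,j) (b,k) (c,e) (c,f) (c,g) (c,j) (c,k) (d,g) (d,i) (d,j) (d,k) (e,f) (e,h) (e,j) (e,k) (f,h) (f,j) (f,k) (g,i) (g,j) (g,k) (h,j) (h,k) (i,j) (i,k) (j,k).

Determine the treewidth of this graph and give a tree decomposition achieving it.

Treewidth 4.
One such decomposition:
Bags: B1 = {b, g, i, j, k}  B2 = {d, g, i, j, k}  B3 = {b, c, g, j, k}  B4 = {a, d, g, i, j}  B5 = {b, c, f, j, k}  B6 = {c, e, f, j, k}  B7 = {e, f, h, j, k}
Tree: B1–B2, B1–B3, B2–B4, B3–B5, B5–B6, B6–B7

Each bag holds 5 vertices, so the decomposition has width 4, which upper-bounds the treewidth. On the other hand G contains the 5-clique {a, d, g, i, j}. A clique must lie in a single bag of any decomposition, so no decomposition can have width below 4. The upper and lower bounds meet at 4, so that is the treewidth.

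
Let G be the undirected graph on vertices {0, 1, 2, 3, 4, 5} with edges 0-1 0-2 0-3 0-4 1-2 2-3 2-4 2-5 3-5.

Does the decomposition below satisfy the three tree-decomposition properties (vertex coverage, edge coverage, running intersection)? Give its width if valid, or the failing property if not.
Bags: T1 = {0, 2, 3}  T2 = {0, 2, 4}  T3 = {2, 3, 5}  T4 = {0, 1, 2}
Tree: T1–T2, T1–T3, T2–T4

Yes; width 2.

Checking the three conditions: (i) the bags cover all of {0, 1, 2, 3, 4, 5}; (ii) for each edge, some bag contains both endpoints; (iii) the bags containing any fixed vertex form a subtree. All hold, so the decomposition is valid with width 3 − 1 = 2.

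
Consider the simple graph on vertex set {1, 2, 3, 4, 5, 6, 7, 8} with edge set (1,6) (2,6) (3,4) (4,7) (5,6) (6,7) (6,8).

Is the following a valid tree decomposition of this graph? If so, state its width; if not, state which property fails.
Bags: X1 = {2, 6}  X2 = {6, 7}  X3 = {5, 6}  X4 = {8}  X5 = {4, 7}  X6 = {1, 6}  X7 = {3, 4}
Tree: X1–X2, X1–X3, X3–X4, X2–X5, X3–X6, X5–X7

No — edge (6,8) lies in no bag.

A tree decomposition must satisfy three properties: every vertex lies in some bag; for every edge, both endpoints lie together in some bag; and for every vertex, the bags containing it form a connected subtree. Here edge (6,8) lies in no bag, so the decomposition is invalid.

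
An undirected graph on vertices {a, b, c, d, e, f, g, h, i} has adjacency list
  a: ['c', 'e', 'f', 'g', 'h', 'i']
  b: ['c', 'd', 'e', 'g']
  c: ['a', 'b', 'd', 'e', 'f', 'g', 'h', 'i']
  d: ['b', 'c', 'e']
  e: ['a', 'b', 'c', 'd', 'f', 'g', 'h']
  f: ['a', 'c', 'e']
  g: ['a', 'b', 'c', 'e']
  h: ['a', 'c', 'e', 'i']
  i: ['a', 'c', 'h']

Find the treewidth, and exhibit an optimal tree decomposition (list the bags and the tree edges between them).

Treewidth 3.
One such decomposition:
Bags: B1 = {a, c, e, g}  B2 = {b, c, e, g}  B3 = {b, c, d, e}  B4 = {a, c, e, f}  B5 = {a, c, e, h}  B6 = {a, c, h, i}
Tree: B1–B2, B2–B3, B1–B4, B1–B5, B5–B6

Each bag holds 4 vertices, so the decomposition has width 3, which upper-bounds the treewidth. For the lower bound, the 4 vertices {b, c, d, e} are pairwise adjacent, and any tree decomposition puts a clique entirely inside one bag — forcing width ≥ 3. Therefore the treewidth is 3.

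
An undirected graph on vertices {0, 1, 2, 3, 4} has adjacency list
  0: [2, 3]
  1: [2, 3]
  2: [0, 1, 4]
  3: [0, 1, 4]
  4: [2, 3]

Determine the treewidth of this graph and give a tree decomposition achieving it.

Every bag has size at most 3, so the width is 3 − 1 = 2 and tw(G) ≤ 2. For the lower bound, G contains the cycle 1–3–0–2–1, so G is not a forest; only forests have treewidth ≤ 1, hence tw(G) ≥ 2. Therefore the treewidth is 2.

Treewidth 2.
Bags: B1 = {1, 2, 3}  B2 = {0, 2, 3}  B3 = {2, 3, 4}
Tree: B1–B2, B2–B3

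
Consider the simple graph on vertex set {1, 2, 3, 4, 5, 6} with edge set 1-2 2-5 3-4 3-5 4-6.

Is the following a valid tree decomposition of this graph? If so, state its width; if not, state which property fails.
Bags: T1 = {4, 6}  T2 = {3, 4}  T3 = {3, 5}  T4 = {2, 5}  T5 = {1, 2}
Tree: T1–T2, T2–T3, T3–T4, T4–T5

Yes; width 1.

Checking the three conditions: (i) the bags cover all of {1, 2, 3, 4, 5, 6}; (ii) for each edge, some bag contains both endpoints; (iii) the bags containing any fixed vertex form a subtree. All hold, so the decomposition is valid with width 2 − 1 = 1.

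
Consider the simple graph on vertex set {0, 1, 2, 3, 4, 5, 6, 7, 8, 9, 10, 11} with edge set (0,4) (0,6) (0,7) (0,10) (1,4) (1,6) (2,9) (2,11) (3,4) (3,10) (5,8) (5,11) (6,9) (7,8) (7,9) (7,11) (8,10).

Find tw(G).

A width-3 tree decomposition is:
Bags: B1 = {1, 3, 4, 10}  B2 = {0, 1, 4, 10}  B3 = {0, 1, 6, 10}  B4 = {0, 6, 8, 10}  B5 = {0, 6, 7, 8}  B6 = {6, 7, 8, 9}  B7 = {5, 7, 8, 9}  B8 = {5, 7, 9, 11}  B9 = {2, 5, 9, 11}
Tree: B1–B2, B2–B3, B3–B4, B4–B5, B5–B6, B6–B7, B7–B8, B8–B9
Every bag has size at most 4, so the width is 4 − 1 = 3 and tw(G) ≤ 3. For the lower bound: the 4 vertex sets {1,3,4}, {10}, {0}, {6,7,8,9} are disjoint, each induces a connected subgraph, and every pair is joined by at least one edge of G. Contracting each set to a single vertex therefore yields K_{4} as a minor, and since treewidth is minor-monotone, tw(G) ≥ tw(K_{4}) = 3. Hence tw(G) = 3 exactly.

3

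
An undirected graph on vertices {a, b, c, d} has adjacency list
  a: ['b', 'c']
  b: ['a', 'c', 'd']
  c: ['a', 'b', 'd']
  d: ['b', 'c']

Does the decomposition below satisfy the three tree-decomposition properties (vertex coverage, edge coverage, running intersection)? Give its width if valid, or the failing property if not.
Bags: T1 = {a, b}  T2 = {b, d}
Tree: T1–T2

A tree decomposition must satisfy three properties: every vertex lies in some bag; for every edge, both endpoints lie together in some bag; and for every vertex, the bags containing it form a connected subtree. Here vertex c appears in no bag, so the decomposition is invalid.

No — vertex c appears in no bag.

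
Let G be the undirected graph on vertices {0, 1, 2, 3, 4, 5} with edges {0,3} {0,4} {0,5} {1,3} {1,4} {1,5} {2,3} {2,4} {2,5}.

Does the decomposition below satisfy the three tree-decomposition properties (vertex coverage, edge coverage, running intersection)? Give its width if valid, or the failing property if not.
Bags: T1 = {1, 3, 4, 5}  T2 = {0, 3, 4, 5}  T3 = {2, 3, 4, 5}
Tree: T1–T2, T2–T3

Yes; width 3.

Every vertex of G appears in some bag (union = {0, 1, 2, 3, 4, 5}); every edge is covered by a bag; and for each vertex v the set of bags containing v is connected in the bag tree. The decomposition is therefore valid. The largest bag has 4 vertices, so the width is 3.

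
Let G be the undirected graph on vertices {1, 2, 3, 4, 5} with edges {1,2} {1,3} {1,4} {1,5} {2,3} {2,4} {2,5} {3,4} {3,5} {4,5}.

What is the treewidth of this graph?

4

A width-4 tree decomposition is:
Bags: B1 = {1, 2, 3, 4, 5}
Tree: (single bag)
With just one bag of size 5, the width is 5 − 1 = 4, so tw(G) ≤ 4. For the lower bound, the 5 vertices {1, 2, 3, 4, 5} are pairwise adjacent, and any tree decomposition puts a clique entirely inside one bag — forcing width ≥ 4. Combining the bounds, tw(G) = 4.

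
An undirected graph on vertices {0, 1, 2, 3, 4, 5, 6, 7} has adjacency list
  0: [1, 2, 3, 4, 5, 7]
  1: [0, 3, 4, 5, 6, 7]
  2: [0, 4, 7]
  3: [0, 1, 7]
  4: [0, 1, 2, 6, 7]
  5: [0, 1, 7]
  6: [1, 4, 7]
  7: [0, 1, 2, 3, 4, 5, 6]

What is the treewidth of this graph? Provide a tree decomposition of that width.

Each bag holds 4 vertices, so the decomposition has width 3, which upper-bounds the treewidth. For the lower bound, the 4 vertices {0, 1, 3, 7} are pairwise adjacent, and any tree decomposition puts a clique entirely inside one bag — forcing width ≥ 3. The upper and lower bounds meet at 3, so that is the treewidth.

Treewidth 3.
Bags: B1 = {1, 4, 6, 7}  B2 = {0, 1, 4, 7}  B3 = {0, 2, 4, 7}  B4 = {0, 1, 3, 7}  B5 = {0, 1, 5, 7}
Tree: B1–B2, B2–B3, B2–B4, B4–B5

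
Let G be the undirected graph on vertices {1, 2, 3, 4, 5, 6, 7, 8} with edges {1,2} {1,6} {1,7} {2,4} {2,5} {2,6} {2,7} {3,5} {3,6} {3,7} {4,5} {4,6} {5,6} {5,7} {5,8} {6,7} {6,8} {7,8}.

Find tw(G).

A width-3 tree decomposition is:
Bags: B1 = {2, 5, 6, 7}  B2 = {3, 5, 6, 7}  B3 = {5, 6, 7, 8}  B4 = {1, 2, 6, 7}  B5 = {2, 4, 5, 6}
Tree: B1–B2, B2–B3, B1–B4, B1–B5
Every bag has size at most 4, so the width is 4 − 1 = 3 and tw(G) ≤ 3. On the other hand G contains the 4-clique {1, 2, 6, 7}. A clique must lie in a single bag of any decomposition, so no decomposition can have width below 3. The upper and lower bounds meet at 3, so that is the treewidth.

3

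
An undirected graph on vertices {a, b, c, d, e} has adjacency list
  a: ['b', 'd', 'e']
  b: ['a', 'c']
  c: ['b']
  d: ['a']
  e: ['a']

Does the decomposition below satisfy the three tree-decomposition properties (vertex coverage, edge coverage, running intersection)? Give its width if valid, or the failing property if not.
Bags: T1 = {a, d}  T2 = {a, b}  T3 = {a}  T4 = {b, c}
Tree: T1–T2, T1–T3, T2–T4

A tree decomposition must satisfy three properties: every vertex lies in some bag; for every edge, both endpoints lie together in some bag; and for every vertex, the bags containing it form a connected subtree. Here vertex e appears in no bag, so the decomposition is invalid.

No — vertex e appears in no bag.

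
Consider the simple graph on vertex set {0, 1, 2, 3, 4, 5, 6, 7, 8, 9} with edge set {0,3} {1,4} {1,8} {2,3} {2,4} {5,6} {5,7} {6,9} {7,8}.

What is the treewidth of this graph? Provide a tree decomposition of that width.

Every bag has size at most 2, so the width is 2 − 1 = 1 and tw(G) ≤ 1. G has an edge, so its treewidth is at least 1. The upper and lower bounds meet at 1, so that is the treewidth.

Treewidth 1.
One optimal decomposition is:
Bags: B1 = {0, 3}  B2 = {2, 3}  B3 = {2, 4}  B4 = {1, 4}  B5 = {1, 8}  B6 = {7, 8}  B7 = {5, 7}  B8 = {5, 6}  B9 = {6, 9}
Tree: B1–B2, B2–B3, B3–B4, B4–B5, B5–B6, B6–B7, B7–B8, B8–B9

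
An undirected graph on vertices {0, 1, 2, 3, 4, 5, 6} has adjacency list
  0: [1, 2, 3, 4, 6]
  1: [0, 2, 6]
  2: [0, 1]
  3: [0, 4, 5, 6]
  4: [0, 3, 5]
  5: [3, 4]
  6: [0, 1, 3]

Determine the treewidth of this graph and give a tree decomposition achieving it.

Every bag has size at most 3, so the width is 3 − 1 = 2 and tw(G) ≤ 2. For the lower bound, the 3 vertices {0, 1, 2} are pairwise adjacent, and any tree decomposition puts a clique entirely inside one bag — forcing width ≥ 2. Combining the bounds, tw(G) = 2.

Treewidth 2.
Bags: B1 = {0, 3, 4}  B2 = {0, 3, 6}  B3 = {0, 1, 6}  B4 = {0, 1, 2}  B5 = {3, 4, 5}
Tree: B1–B2, B2–B3, B3–B4, B1–B5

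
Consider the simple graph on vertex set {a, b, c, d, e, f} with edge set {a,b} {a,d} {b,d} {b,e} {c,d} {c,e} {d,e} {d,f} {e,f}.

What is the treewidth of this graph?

A width-2 tree decomposition is:
Bags: B1 = {b, d, e}  B2 = {a, b, d}  B3 = {d, e, f}  B4 = {c, d, e}
Tree: B1–B2, B1–B3, B1–B4
Every bag has size at most 3, so the width is 3 − 1 = 2 and tw(G) ≤ 2. For the lower bound, the 3 vertices {c, d, e} are pairwise adjacent, and any tree decomposition puts a clique entirely inside one bag — forcing width ≥ 2. Therefore the treewidth is 2.

2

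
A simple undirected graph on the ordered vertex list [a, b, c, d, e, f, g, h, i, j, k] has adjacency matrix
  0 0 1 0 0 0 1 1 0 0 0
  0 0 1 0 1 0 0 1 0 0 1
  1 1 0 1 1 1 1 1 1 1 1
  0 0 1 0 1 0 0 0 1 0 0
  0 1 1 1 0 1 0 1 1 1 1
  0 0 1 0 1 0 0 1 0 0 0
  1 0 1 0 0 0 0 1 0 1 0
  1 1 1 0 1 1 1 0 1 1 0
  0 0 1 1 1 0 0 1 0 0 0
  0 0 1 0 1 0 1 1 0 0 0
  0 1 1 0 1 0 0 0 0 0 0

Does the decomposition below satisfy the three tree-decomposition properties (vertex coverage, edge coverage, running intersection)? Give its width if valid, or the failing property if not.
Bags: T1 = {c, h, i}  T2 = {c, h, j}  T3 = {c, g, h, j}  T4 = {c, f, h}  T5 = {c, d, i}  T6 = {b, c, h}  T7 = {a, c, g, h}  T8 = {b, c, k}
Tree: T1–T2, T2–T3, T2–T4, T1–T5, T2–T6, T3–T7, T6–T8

A tree decomposition must satisfy three properties: every vertex lies in some bag; for every edge, both endpoints lie together in some bag; and for every vertex, the bags containing it form a connected subtree. Here vertex e appears in no bag, so the decomposition is invalid.

No — vertex e appears in no bag.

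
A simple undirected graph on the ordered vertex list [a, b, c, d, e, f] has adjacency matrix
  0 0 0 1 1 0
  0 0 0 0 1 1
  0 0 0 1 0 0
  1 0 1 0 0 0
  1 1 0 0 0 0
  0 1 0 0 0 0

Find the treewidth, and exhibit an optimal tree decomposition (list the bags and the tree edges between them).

Treewidth 1.
Bags: B1 = {c, d}  B2 = {a, d}  B3 = {a, e}  B4 = {b, e}  B5 = {b, f}
Tree: B1–B2, B2–B3, B3–B4, B4–B5

The largest bag has 2 vertices, giving width 1; this decomposition certifies tw(G) ≤ 1. G has an edge, so its treewidth is at least 1. Therefore the treewidth is 1.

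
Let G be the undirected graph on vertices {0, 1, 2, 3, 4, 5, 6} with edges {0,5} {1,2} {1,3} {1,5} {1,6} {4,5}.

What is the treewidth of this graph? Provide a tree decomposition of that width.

Treewidth 1.
One optimal decomposition is:
Bags: B1 = {1, 2}  B2 = {1, 5}  B3 = {1, 3}  B4 = {1, 6}  B5 = {0, 5}  B6 = {4, 5}
Tree: B1–B2, B1–B3, B3–B4, B2–B5, B5–B6

Every bag has size at most 2, so the width is 2 − 1 = 1 and tw(G) ≤ 1. Any graph with an edge has treewidth ≥ 1, and G has the edge 1–2. Combining the bounds, tw(G) = 1.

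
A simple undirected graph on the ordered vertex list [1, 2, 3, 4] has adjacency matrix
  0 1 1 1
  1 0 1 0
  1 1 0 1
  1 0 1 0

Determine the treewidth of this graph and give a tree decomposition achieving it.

Treewidth 2.
Bags: B1 = {1, 3, 4}  B2 = {1, 2, 3}
Tree: B1–B2

Every bag has size at most 3, so the width is 3 − 1 = 2 and tw(G) ≤ 2. For the lower bound, the 3 vertices {1, 2, 3} are pairwise adjacent, and any tree decomposition puts a clique entirely inside one bag — forcing width ≥ 2. Therefore the treewidth is 2.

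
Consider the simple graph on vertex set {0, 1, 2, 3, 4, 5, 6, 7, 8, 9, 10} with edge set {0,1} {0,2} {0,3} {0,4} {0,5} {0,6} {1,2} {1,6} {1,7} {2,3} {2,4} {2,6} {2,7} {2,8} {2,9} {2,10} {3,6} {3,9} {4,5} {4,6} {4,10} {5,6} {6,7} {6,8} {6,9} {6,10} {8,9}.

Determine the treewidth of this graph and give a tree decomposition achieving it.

Each bag holds 4 vertices, so the decomposition has width 3, which upper-bounds the treewidth. On the other hand G contains the 4-clique {0, 1, 2, 6}. A clique must lie in a single bag of any decomposition, so no decomposition can have width below 3. Therefore the treewidth is 3.

Treewidth 3.
One optimal decomposition is:
Bags: B1 = {0, 2, 3, 6}  B2 = {0, 2, 4, 6}  B3 = {0, 1, 2, 6}  B4 = {2, 3, 6, 9}  B5 = {2, 6, 8, 9}  B6 = {0, 4, 5, 6}  B7 = {2, 4, 6, 10}  B8 = {1, 2, 6, 7}
Tree: B1–B2, B2–B3, B1–B4, B4–B5, B2–B6, B2–B7, B3–B8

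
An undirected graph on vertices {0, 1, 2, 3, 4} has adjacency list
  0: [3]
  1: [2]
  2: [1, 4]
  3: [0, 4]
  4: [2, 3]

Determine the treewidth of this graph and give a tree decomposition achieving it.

Every bag has size at most 2, so the width is 2 − 1 = 1 and tw(G) ≤ 1. Any graph with an edge has treewidth ≥ 1, and G has the edge 0–3. Hence tw(G) = 1 exactly.

Treewidth 1.
One optimal decomposition is:
Bags: B1 = {0, 3}  B2 = {3, 4}  B3 = {2, 4}  B4 = {1, 2}
Tree: B1–B2, B2–B3, B3–B4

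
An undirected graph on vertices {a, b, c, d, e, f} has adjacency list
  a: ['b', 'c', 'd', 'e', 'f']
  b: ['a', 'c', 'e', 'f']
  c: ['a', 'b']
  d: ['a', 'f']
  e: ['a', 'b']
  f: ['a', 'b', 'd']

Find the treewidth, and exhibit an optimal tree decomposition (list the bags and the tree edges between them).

The largest bag has 3 vertices, giving width 2; this decomposition certifies tw(G) ≤ 2. Conversely, {a, d, f} is a clique of size 3, and the vertices of any clique must share a bag in every tree decomposition; so some bag has ≥ 3 vertices and tw(G) ≥ 2. The upper and lower bounds meet at 2, so that is the treewidth.

Treewidth 2.
One such decomposition:
Bags: B1 = {a, b, f}  B2 = {a, d, f}  B3 = {a, b, e}  B4 = {a, b, c}
Tree: B1–B2, B1–B3, B3–B4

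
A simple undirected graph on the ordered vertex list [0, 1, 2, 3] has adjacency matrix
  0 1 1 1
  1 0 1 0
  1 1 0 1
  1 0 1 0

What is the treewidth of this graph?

A width-2 tree decomposition is:
Bags: B1 = {0, 2, 3}  B2 = {0, 1, 2}
Tree: B1–B2
Every bag has size at most 3, so the width is 3 − 1 = 2 and tw(G) ≤ 2. Conversely, {0, 1, 2} is a clique of size 3, and the vertices of any clique must share a bag in every tree decomposition; so some bag has ≥ 3 vertices and tw(G) ≥ 2. The upper and lower bounds meet at 2, so that is the treewidth.

2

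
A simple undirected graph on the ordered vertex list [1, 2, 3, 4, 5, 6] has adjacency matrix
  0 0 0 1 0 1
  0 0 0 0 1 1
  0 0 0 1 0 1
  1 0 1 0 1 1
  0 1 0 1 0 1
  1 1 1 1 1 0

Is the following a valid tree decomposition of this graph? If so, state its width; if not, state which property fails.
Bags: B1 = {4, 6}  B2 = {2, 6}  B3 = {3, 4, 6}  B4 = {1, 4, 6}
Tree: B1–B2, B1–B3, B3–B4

A tree decomposition must satisfy three properties: every vertex lies in some bag; for every edge, both endpoints lie together in some bag; and for every vertex, the bags containing it form a connected subtree. Here vertex 5 appears in no bag, so the decomposition is invalid.

No — vertex 5 appears in no bag.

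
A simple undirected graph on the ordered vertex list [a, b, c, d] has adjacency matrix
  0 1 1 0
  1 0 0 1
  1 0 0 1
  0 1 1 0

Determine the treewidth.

A width-2 tree decomposition is:
Bags: B1 = {a, b, c}  B2 = {b, c, d}
Tree: B1–B2
Every bag has size at most 3, so the width is 3 − 1 = 2 and tw(G) ≤ 2. For the lower bound, G contains the cycle c–a–b–d–c, so G is not a forest; only forests have treewidth ≤ 1, hence tw(G) ≥ 2. The upper and lower bounds meet at 2, so that is the treewidth.

2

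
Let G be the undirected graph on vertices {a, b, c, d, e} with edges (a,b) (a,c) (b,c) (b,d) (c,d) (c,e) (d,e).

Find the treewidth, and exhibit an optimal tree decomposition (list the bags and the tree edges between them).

Treewidth 2.
One optimal decomposition is:
Bags: B1 = {c, d, e}  B2 = {b, c, d}  B3 = {a, b, c}
Tree: B1–B2, B2–B3

The largest bag has 3 vertices, giving width 2; this decomposition certifies tw(G) ≤ 2. For the lower bound, the 3 vertices {c, d, e} are pairwise adjacent, and any tree decomposition puts a clique entirely inside one bag — forcing width ≥ 2. Hence tw(G) = 2 exactly.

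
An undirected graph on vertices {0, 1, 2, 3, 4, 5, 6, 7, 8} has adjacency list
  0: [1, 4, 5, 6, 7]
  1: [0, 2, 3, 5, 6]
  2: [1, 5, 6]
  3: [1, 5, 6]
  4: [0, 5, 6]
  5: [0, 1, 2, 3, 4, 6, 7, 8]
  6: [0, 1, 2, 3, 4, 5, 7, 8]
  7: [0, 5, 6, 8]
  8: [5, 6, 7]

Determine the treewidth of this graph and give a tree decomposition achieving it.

Treewidth 3.
Bags: B1 = {0, 1, 5, 6}  B2 = {1, 2, 5, 6}  B3 = {1, 3, 5, 6}  B4 = {0, 5, 6, 7}  B5 = {0, 4, 5, 6}  B6 = {5, 6, 7, 8}
Tree: B1–B2, B1–B3, B1–B4, B4–B5, B4–B6

The largest bag has 4 vertices, giving width 3; this decomposition certifies tw(G) ≤ 3. Conversely, {0, 1, 5, 6} is a clique of size 4, and the vertices of any clique must share a bag in every tree decomposition; so some bag has ≥ 4 vertices and tw(G) ≥ 3. The upper and lower bounds meet at 3, so that is the treewidth.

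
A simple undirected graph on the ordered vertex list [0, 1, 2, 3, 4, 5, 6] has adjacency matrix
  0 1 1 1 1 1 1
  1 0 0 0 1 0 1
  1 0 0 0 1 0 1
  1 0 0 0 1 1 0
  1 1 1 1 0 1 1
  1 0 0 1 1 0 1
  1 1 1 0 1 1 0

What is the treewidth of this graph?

A width-3 tree decomposition is:
Bags: B1 = {0, 4, 5, 6}  B2 = {0, 3, 4, 5}  B3 = {0, 2, 4, 6}  B4 = {0, 1, 4, 6}
Tree: B1–B2, B1–B3, B3–B4
Every bag has size at most 4, so the width is 4 − 1 = 3 and tw(G) ≤ 3. For the lower bound, the 4 vertices {0, 3, 4, 5} are pairwise adjacent, and any tree decomposition puts a clique entirely inside one bag — forcing width ≥ 3. Hence tw(G) = 3 exactly.

3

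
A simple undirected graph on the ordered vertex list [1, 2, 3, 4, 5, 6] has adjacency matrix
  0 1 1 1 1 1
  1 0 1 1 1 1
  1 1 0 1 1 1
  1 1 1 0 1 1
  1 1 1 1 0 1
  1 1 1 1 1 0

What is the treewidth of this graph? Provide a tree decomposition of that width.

Treewidth 5.
One such decomposition:
Bags: B1 = {1, 2, 3, 4, 5, 6}
Tree: (single bag)

With just one bag of size 6, the width is 6 − 1 = 5, so tw(G) ≤ 5. On the other hand G contains the 6-clique {1, 2, 3, 4, 5, 6}. A clique must lie in a single bag of any decomposition, so no decomposition can have width below 5. The upper and lower bounds meet at 5, so that is the treewidth.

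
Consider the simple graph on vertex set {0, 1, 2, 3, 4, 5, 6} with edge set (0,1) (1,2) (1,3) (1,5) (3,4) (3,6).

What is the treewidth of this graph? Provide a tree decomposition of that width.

Treewidth 1.
Bags: B1 = {1, 3}  B2 = {1, 2}  B3 = {0, 1}  B4 = {1, 5}  B5 = {3, 6}  B6 = {3, 4}
Tree: B1–B2, B1–B3, B2–B4, B1–B5, B5–B6

The largest bag has 2 vertices, giving width 1; this decomposition certifies tw(G) ≤ 1. G has an edge, so its treewidth is at least 1. The upper and lower bounds meet at 1, so that is the treewidth.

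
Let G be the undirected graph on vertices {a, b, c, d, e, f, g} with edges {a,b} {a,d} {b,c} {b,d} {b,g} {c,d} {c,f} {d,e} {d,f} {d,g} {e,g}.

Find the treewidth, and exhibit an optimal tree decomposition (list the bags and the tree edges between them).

Treewidth 2.
One optimal decomposition is:
Bags: B1 = {b, c, d}  B2 = {a, b, d}  B3 = {b, d, g}  B4 = {c, d, f}  B5 = {d, e, g}
Tree: B1–B2, B2–B3, B1–B4, B3–B5

Each bag holds 3 vertices, so the decomposition has width 2, which upper-bounds the treewidth. Conversely, {d, e, g} is a clique of size 3, and the vertices of any clique must share a bag in every tree decomposition; so some bag has ≥ 3 vertices and tw(G) ≥ 2. Combining the bounds, tw(G) = 2.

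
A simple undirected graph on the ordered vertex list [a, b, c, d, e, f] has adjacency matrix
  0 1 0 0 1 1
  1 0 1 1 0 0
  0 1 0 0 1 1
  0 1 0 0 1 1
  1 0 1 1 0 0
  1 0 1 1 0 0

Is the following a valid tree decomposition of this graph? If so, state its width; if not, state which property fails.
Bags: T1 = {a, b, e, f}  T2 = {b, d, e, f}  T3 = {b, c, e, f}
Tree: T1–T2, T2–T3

Yes; width 3.

Every vertex of G appears in some bag (union = {a, b, c, d, e, f}); every edge is covered by a bag; and for each vertex v the set of bags containing v is connected in the bag tree. The decomposition is therefore valid. The largest bag has 4 vertices, so the width is 3.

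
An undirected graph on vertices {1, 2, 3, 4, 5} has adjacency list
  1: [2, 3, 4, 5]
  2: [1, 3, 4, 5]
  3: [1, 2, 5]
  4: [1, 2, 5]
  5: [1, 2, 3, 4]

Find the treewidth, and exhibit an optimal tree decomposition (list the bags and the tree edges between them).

Treewidth 3.
Bags: B1 = {1, 2, 3, 5}  B2 = {1, 2, 4, 5}
Tree: B1–B2

Every bag has size at most 4, so the width is 4 − 1 = 3 and tw(G) ≤ 3. For the lower bound, the 4 vertices {1, 2, 3, 5} are pairwise adjacent, and any tree decomposition puts a clique entirely inside one bag — forcing width ≥ 3. Combining the bounds, tw(G) = 3.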